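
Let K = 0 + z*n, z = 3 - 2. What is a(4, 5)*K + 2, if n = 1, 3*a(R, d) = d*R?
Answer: 26/3 ≈ 8.6667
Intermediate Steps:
a(R, d) = R*d/3 (a(R, d) = (d*R)/3 = (R*d)/3 = R*d/3)
z = 1
K = 1 (K = 0 + 1*1 = 0 + 1 = 1)
a(4, 5)*K + 2 = ((⅓)*4*5)*1 + 2 = (20/3)*1 + 2 = 20/3 + 2 = 26/3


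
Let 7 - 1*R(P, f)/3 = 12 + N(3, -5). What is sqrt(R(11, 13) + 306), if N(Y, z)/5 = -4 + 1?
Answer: 4*sqrt(21) ≈ 18.330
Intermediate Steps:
N(Y, z) = -15 (N(Y, z) = 5*(-4 + 1) = 5*(-3) = -15)
R(P, f) = 30 (R(P, f) = 21 - 3*(12 - 15) = 21 - 3*(-3) = 21 + 9 = 30)
sqrt(R(11, 13) + 306) = sqrt(30 + 306) = sqrt(336) = 4*sqrt(21)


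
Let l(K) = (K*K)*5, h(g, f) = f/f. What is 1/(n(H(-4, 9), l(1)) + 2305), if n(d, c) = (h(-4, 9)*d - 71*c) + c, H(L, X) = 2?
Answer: 1/1957 ≈ 0.00051099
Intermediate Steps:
h(g, f) = 1
l(K) = 5*K² (l(K) = K²*5 = 5*K²)
n(d, c) = d - 70*c (n(d, c) = (1*d - 71*c) + c = (d - 71*c) + c = d - 70*c)
1/(n(H(-4, 9), l(1)) + 2305) = 1/((2 - 350*1²) + 2305) = 1/((2 - 350) + 2305) = 1/(-348 + 2305) = 1/1957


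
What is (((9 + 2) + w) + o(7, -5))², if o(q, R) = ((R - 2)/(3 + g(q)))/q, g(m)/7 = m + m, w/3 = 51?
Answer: 274332969/10201 ≈ 26893.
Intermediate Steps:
w = 153 (w = 3*51 = 153)
g(m) = 14*m (g(m) = 7*(m + m) = 7*(2*m) = 14*m)
o(q, R) = (-2 + R)/(q*(3 + 14*q)) (o(q, R) = ((R - 2)/(3 + 14*q))/q = ((-2 + R)/(3 + 14*q))/q = (-2 + R)/(q*(3 + 14*q)))
(((9 + 2) + w) + o(7, -5))² = (((9 + 2) + 153) + (-2 - 5)/(7*(3 + 14*7)))² = ((11 + 153) + (⅐)*(-7)/(3 + 98))² = (164 + (⅐)*(-7)/101)² = (164 + (⅐)*(1/101)*(-7))² = (164 - 1/101)² = (16563/101)² = 274332969/10201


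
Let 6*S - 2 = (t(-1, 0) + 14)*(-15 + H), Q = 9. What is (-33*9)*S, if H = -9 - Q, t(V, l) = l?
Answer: 22770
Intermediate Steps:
H = -18 (H = -9 - 1*9 = -9 - 9 = -18)
S = -230/3 (S = ⅓ + ((0 + 14)*(-15 - 18))/6 = ⅓ + (14*(-33))/6 = ⅓ + (⅙)*(-462) = ⅓ - 77 = -230/3 ≈ -76.667)
(-33*9)*S = -33*9*(-230/3) = -297*(-230/3) = 22770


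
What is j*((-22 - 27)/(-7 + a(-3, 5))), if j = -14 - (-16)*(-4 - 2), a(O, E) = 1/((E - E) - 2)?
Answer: -2156/3 ≈ -718.67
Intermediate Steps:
a(O, E) = -½ (a(O, E) = 1/(0 - 2) = 1/(-2) = -½)
j = -110 (j = -14 - (-16)*(-6) = -14 - 4*24 = -14 - 96 = -110)
j*((-22 - 27)/(-7 + a(-3, 5))) = -110*(-22 - 27)/(-7 - ½) = -(-5390)/(-15/2) = -(-5390)*(-2)/15 = -110*98/15 = -2156/3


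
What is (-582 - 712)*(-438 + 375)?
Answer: 81522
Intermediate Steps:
(-582 - 712)*(-438 + 375) = -1294*(-63) = 81522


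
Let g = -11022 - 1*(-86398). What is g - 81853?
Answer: -6477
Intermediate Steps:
g = 75376 (g = -11022 + 86398 = 75376)
g - 81853 = 75376 - 81853 = -6477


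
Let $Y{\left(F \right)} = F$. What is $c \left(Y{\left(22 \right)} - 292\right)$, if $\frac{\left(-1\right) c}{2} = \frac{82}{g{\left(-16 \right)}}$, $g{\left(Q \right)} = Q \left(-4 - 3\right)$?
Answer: $\frac{5535}{14} \approx 395.36$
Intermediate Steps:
$g{\left(Q \right)} = - 7 Q$ ($g{\left(Q \right)} = Q \left(-7\right) = - 7 Q$)
$c = - \frac{41}{28}$ ($c = - 2 \frac{82}{\left(-7\right) \left(-16\right)} = - 2 \cdot \frac{82}{112} = - 2 \cdot 82 \cdot \frac{1}{112} = \left(-2\right) \frac{41}{56} = - \frac{41}{28} \approx -1.4643$)
$c \left(Y{\left(22 \right)} - 292\right) = - \frac{41 \left(22 - 292\right)}{28} = \left(- \frac{41}{28}\right) \left(-270\right) = \frac{5535}{14}$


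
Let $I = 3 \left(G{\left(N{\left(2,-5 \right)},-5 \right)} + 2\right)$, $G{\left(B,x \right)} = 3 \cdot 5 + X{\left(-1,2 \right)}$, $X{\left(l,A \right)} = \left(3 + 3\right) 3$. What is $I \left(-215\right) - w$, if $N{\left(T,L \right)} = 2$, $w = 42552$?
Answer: $-65127$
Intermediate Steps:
$X{\left(l,A \right)} = 18$ ($X{\left(l,A \right)} = 6 \cdot 3 = 18$)
$G{\left(B,x \right)} = 33$ ($G{\left(B,x \right)} = 3 \cdot 5 + 18 = 15 + 18 = 33$)
$I = 105$ ($I = 3 \left(33 + 2\right) = 3 \cdot 35 = 105$)
$I \left(-215\right) - w = 105 \left(-215\right) - 42552 = -22575 - 42552 = -65127$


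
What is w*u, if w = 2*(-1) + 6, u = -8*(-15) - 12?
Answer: 432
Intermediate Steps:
u = 108 (u = 120 - 12 = 108)
w = 4 (w = -2 + 6 = 4)
w*u = 4*108 = 432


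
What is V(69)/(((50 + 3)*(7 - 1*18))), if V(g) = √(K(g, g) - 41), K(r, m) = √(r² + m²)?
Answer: -√(-41 + 69*√2)/583 ≈ -0.012902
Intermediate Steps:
K(r, m) = √(m² + r²)
V(g) = √(-41 + √2*√(g²)) (V(g) = √(√(g² + g²) - 41) = √(√(2*g²) - 41) = √(√2*√(g²) - 41) = √(-41 + √2*√(g²)))
V(69)/(((50 + 3)*(7 - 1*18))) = √(-41 + √2*√(69²))/(((50 + 3)*(7 - 1*18))) = √(-41 + √2*√4761)/((53*(7 - 18))) = √(-41 + √2*69)/((53*(-11))) = √(-41 + 69*√2)/(-583) = √(-41 + 69*√2)*(-1/583) = -√(-41 + 69*√2)/583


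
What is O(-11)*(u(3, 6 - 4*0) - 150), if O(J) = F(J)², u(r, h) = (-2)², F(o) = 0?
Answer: 0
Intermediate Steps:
u(r, h) = 4
O(J) = 0 (O(J) = 0² = 0)
O(-11)*(u(3, 6 - 4*0) - 150) = 0*(4 - 150) = 0*(-146) = 0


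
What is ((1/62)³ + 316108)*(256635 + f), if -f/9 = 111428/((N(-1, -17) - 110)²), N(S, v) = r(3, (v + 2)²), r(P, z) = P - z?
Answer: 532754614321117211475/6567366368 ≈ 8.1122e+10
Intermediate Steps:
N(S, v) = 3 - (2 + v)² (N(S, v) = 3 - (v + 2)² = 3 - (2 + v)²)
f = -250713/27556 (f = -1002852/(((3 - (2 - 17)²) - 110)²) = -1002852/(((3 - 1*(-15)²) - 110)²) = -1002852/(((3 - 1*225) - 110)²) = -1002852/(((3 - 225) - 110)²) = -1002852/((-222 - 110)²) = -1002852/((-332)²) = -1002852/110224 = -9*27857/27556 = -250713/27556 ≈ -9.0983)
((1/62)³ + 316108)*(256635 + f) = ((1/62)³ + 316108)*(256635 - 250713/27556) = ((1/62)³ + 316108)*(7071583347/27556) = (1/238328 + 316108)*(7071583347/27556) = (75337387425/238328)*(7071583347/27556) = 532754614321117211475/6567366368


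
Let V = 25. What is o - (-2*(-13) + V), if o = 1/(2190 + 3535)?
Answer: -291974/5725 ≈ -51.000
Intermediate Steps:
o = 1/5725 ≈ 0.00017467
o - (-2*(-13) + V) = 1/5725 - (-2*(-13) + 25) = 1/5725 - (26 + 25) = 1/5725 - 1*51 = 1/5725 - 51 = -291974/5725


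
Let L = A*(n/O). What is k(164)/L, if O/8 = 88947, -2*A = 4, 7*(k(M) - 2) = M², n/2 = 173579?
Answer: -4787127540/1215053 ≈ -3939.9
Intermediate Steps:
n = 347158 (n = 2*173579 = 347158)
k(M) = 2 + M²/7
A = -2 (A = -½*4 = -2)
O = 711576 (O = 8*88947 = 711576)
L = -173579/177894 (L = -694316/711576 = -2*173579/355788 = -173579/177894 ≈ -0.97574)
k(164)/L = (2 + (⅐)*164²)/(-173579/177894) = (2 + (⅐)*26896)*(-177894/173579) = (2 + 26896/7)*(-177894/173579) = (26910/7)*(-177894/173579) = -4787127540/1215053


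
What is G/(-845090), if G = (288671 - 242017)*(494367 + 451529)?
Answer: -22064915992/422545 ≈ -52219.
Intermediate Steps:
G = 44129831984 (G = 46654*945896 = 44129831984)
G/(-845090) = 44129831984/(-845090) = 44129831984*(-1/845090) = -22064915992/422545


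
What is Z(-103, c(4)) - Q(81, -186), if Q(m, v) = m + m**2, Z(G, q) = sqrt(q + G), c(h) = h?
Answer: -6642 + 3*I*sqrt(11) ≈ -6642.0 + 9.9499*I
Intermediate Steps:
Z(G, q) = sqrt(G + q)
Z(-103, c(4)) - Q(81, -186) = sqrt(-103 + 4) - 81*(1 + 81) = sqrt(-99) - 81*82 = 3*I*sqrt(11) - 1*6642 = 3*I*sqrt(11) - 6642 = -6642 + 3*I*sqrt(11)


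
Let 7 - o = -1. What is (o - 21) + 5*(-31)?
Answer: -168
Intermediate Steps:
o = 8 (o = 7 - 1*(-1) = 7 + 1 = 8)
(o - 21) + 5*(-31) = (8 - 21) + 5*(-31) = -13 - 155 = -168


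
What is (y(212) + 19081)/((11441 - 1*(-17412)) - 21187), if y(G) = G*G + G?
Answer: 64237/7666 ≈ 8.3795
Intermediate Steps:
y(G) = G + G**2 (y(G) = G**2 + G = G + G**2)
(y(212) + 19081)/((11441 - 1*(-17412)) - 21187) = (212*(1 + 212) + 19081)/((11441 - 1*(-17412)) - 21187) = (212*213 + 19081)/((11441 + 17412) - 21187) = (45156 + 19081)/(28853 - 21187) = 64237/7666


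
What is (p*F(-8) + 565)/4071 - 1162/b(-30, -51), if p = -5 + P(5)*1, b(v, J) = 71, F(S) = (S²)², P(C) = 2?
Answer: -5562835/289041 ≈ -19.246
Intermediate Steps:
F(S) = S⁴
p = -3 (p = -5 + 2*1 = -5 + 2 = -3)
(p*F(-8) + 565)/4071 - 1162/b(-30, -51) = (-3*(-8)⁴ + 565)/4071 - 1162/71 = (-3*4096 + 565)*(1/4071) - 1162*1/71 = (-12288 + 565)*(1/4071) - 1162/71 = -11723*1/4071 - 1162/71 = -11723/4071 - 1162/71 = -5562835/289041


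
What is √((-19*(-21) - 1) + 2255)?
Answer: √2653 ≈ 51.507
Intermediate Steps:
√((-19*(-21) - 1) + 2255) = √((399 - 1) + 2255) = √(398 + 2255) = √2653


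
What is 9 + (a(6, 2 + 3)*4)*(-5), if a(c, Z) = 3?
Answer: -51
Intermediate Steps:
9 + (a(6, 2 + 3)*4)*(-5) = 9 + (3*4)*(-5) = 9 + 12*(-5) = 9 - 60 = -51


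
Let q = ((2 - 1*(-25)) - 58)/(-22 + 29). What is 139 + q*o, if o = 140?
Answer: -481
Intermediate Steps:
q = -31/7 (q = ((2 + 25) - 58)/7 = (27 - 58)*(⅐) = -31*⅐ = -31/7 ≈ -4.4286)
139 + q*o = 139 - 31/7*140 = 139 - 620 = -481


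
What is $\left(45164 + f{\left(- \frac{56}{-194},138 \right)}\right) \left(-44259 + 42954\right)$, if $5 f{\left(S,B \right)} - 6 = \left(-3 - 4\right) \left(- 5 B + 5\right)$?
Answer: $-60192081$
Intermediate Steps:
$f{\left(S,B \right)} = - \frac{29}{5} + 7 B$ ($f{\left(S,B \right)} = \frac{6}{5} + \frac{\left(-3 - 4\right) \left(- 5 B + 5\right)}{5} = \frac{6}{5} + \frac{\left(-7\right) \left(5 - 5 B\right)}{5} = \frac{6}{5} + \frac{-35 + 35 B}{5} = \frac{6}{5} + \left(-7 + 7 B\right) = - \frac{29}{5} + 7 B$)
$\left(45164 + f{\left(- \frac{56}{-194},138 \right)}\right) \left(-44259 + 42954\right) = \left(45164 + \left(- \frac{29}{5} + 7 \cdot 138\right)\right) \left(-44259 + 42954\right) = \left(45164 + \left(- \frac{29}{5} + 966\right)\right) \left(-1305\right) = \left(45164 + \frac{4801}{5}\right) \left(-1305\right) = \frac{230621}{5} \left(-1305\right) = -60192081$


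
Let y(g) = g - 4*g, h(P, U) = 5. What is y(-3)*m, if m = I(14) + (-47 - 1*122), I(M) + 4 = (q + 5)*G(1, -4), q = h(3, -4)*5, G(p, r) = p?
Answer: -1287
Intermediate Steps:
y(g) = -3*g
q = 25 (q = 5*5 = 25)
I(M) = 26 (I(M) = -4 + (25 + 5)*1 = -4 + 30*1 = -4 + 30 = 26)
m = -143 (m = 26 + (-47 - 1*122) = 26 + (-47 - 122) = 26 - 169 = -143)
y(-3)*m = -3*(-3)*(-143) = 9*(-143) = -1287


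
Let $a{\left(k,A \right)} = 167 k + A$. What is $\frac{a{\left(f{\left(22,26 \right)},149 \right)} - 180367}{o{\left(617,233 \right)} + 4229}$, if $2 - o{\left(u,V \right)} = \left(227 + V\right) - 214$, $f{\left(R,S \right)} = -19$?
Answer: $- \frac{183391}{3985} \approx -46.02$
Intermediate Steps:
$a{\left(k,A \right)} = A + 167 k$
$o{\left(u,V \right)} = -11 - V$ ($o{\left(u,V \right)} = 2 - \left(\left(227 + V\right) - 214\right) = 2 - \left(13 + V\right) = -11 - V$)
$\frac{a{\left(f{\left(22,26 \right)},149 \right)} - 180367}{o{\left(617,233 \right)} + 4229} = \frac{\left(149 + 167 \left(-19\right)\right) - 180367}{\left(-11 - 233\right) + 4229} = \frac{\left(149 - 3173\right) - 180367}{\left(-11 - 233\right) + 4229} = \frac{-3024 - 180367}{-244 + 4229} = - \frac{183391}{3985}$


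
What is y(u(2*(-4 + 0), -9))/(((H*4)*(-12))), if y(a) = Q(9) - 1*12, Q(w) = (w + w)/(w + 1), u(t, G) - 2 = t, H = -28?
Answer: -17/2240 ≈ -0.0075893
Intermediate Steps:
u(t, G) = 2 + t
Q(w) = 2*w/(1 + w) (Q(w) = (2*w)/(1 + w) = 2*w/(1 + w))
y(a) = -51/5 (y(a) = 2*9/(1 + 9) - 1*12 = 2*9/10 - 12 = 2*9*(⅒) - 12 = 9/5 - 12 = -51/5)
y(u(2*(-4 + 0), -9))/(((H*4)*(-12))) = -51/(5*(-28*4*(-12))) = -51/(5*((-112*(-12)))) = -51/5/1344 = -51/5*1/1344 = -17/2240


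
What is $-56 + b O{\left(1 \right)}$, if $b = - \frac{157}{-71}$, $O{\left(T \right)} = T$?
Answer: $- \frac{3819}{71} \approx -53.789$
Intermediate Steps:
$b = \frac{157}{71}$ ($b = \left(-157\right) \left(- \frac{1}{71}\right) = \frac{157}{71} \approx 2.2113$)
$-56 + b O{\left(1 \right)} = -56 + \frac{157}{71} \cdot 1 = -56 + \frac{157}{71} = - \frac{3819}{71}$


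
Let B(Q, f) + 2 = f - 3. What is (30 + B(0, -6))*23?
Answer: 437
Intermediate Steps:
B(Q, f) = -5 + f (B(Q, f) = -2 + (f - 3) = -2 + (-3 + f) = -5 + f)
(30 + B(0, -6))*23 = (30 + (-5 - 6))*23 = (30 - 11)*23 = 19*23 = 437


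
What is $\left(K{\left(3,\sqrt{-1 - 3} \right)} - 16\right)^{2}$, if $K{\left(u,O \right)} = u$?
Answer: $169$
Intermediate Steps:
$\left(K{\left(3,\sqrt{-1 - 3} \right)} - 16\right)^{2} = \left(3 - 16\right)^{2} = \left(-13\right)^{2} = 169$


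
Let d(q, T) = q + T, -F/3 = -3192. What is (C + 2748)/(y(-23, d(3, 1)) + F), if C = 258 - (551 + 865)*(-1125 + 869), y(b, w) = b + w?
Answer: 365502/9557 ≈ 38.244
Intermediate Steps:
F = 9576 (F = -3*(-3192) = 9576)
d(q, T) = T + q
C = 362754 (C = 258 - 1416*(-256) = 258 - 1*(-362496) = 258 + 362496 = 362754)
(C + 2748)/(y(-23, d(3, 1)) + F) = (362754 + 2748)/((-23 + (1 + 3)) + 9576) = 365502/((-23 + 4) + 9576) = 365502/(-19 + 9576) = 365502/9557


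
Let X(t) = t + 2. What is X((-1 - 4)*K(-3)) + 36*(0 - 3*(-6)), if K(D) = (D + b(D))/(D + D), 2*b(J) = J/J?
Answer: 7775/12 ≈ 647.92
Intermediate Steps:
b(J) = ½ (b(J) = (J/J)/2 = (½)*1 = ½)
K(D) = (½ + D)/(2*D) (K(D) = (D + ½)/(D + D) = (½ + D)/((2*D)) = (½ + D)*(1/(2*D)) = (½ + D)/(2*D))
X(t) = 2 + t
X((-1 - 4)*K(-3)) + 36*(0 - 3*(-6)) = (2 + (-1 - 4)*((¼)*(1 + 2*(-3))/(-3))) + 36*(0 - 3*(-6)) = (2 - 5*(-1)*(1 - 6)/(4*3)) + 36*(0 + 18) = (2 - 5*(-1)*(-5)/(4*3)) + 36*18 = (2 - 5*5/12) + 648 = (2 - 25/12) + 648 = -1/12 + 648 = 7775/12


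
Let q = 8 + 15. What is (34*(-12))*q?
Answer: -9384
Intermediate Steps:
q = 23
(34*(-12))*q = (34*(-12))*23 = -408*23 = -9384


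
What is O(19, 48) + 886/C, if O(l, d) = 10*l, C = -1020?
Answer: 96457/510 ≈ 189.13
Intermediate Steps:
O(19, 48) + 886/C = 10*19 + 886/(-1020) = 190 + 886*(-1/1020) = 190 - 443/510 = 96457/510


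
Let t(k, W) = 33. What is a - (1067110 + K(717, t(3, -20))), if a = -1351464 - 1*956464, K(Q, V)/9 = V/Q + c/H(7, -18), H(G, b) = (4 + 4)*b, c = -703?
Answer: -12906314913/3824 ≈ -3.3751e+6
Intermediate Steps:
H(G, b) = 8*b
K(Q, V) = 703/16 + 9*V/Q (K(Q, V) = 9*(V/Q - 703/(8*(-18))) = 9*(V/Q - 703/(-144)) = 9*(V/Q - 703*(-1/144)) = 9*(V/Q + 703/144) = 9*(703/144 + V/Q) = 703/16 + 9*V/Q)
a = -2307928 (a = -1351464 - 956464 = -2307928)
a - (1067110 + K(717, t(3, -20))) = -2307928 - (1067110 + (703/16 + 9*33/717)) = -2307928 - (1067110 + (703/16 + 9*33*(1/717))) = -2307928 - (1067110 + (703/16 + 99/239)) = -2307928 - (1067110 + 169601/3824) = -2307928 - 1*4080798241/3824 = -2307928 - 4080798241/3824 = -12906314913/3824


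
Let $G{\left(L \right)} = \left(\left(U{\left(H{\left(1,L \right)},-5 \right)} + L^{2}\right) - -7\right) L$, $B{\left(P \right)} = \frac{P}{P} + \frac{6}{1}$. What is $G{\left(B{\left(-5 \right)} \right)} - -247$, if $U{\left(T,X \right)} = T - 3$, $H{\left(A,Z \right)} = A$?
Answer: $625$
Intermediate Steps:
$U{\left(T,X \right)} = -3 + T$ ($U{\left(T,X \right)} = T - 3 = -3 + T$)
$B{\left(P \right)} = 7$ ($B{\left(P \right)} = 1 + 6 \cdot 1 = 1 + 6 = 7$)
$G{\left(L \right)} = L \left(5 + L^{2}\right)$ ($G{\left(L \right)} = \left(\left(\left(-3 + 1\right) + L^{2}\right) - -7\right) L = \left(\left(-2 + L^{2}\right) + 7\right) L = \left(5 + L^{2}\right) L = L \left(5 + L^{2}\right)$)
$G{\left(B{\left(-5 \right)} \right)} - -247 = 7 \left(5 + 7^{2}\right) - -247 = 7 \left(5 + 49\right) + 247 = 7 \cdot 54 + 247 = 378 + 247 = 625$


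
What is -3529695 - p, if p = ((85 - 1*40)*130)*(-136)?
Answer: -2734095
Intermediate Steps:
p = -795600 (p = ((85 - 40)*130)*(-136) = (45*130)*(-136) = 5850*(-136) = -795600)
-3529695 - p = -3529695 - 1*(-795600) = -3529695 + 795600 = -2734095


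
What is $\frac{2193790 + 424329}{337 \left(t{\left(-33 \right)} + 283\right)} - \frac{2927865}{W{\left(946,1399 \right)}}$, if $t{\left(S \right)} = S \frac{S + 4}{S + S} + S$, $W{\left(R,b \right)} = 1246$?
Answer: $- \frac{458206875307}{197773842} \approx -2316.8$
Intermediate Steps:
$t{\left(S \right)} = 2 + \frac{3 S}{2}$ ($t{\left(S \right)} = S \frac{4 + S}{2 S} + S = \left(2 + \frac{S}{2}\right) + S = 2 + \frac{3 S}{2}$)
$\frac{2193790 + 424329}{337 \left(t{\left(-33 \right)} + 283\right)} - \frac{2927865}{W{\left(946,1399 \right)}} = \frac{2193790 + 424329}{337 \left(\left(2 + \frac{3}{2} \left(-33\right)\right) + 283\right)} - \frac{2927865}{1246} = \frac{2618119}{337 \left(\left(2 - \frac{99}{2}\right) + 283\right)} - \frac{2927865}{1246} = \frac{2618119}{337 \left(- \frac{95}{2} + 283\right)} - \frac{2927865}{1246} = \frac{2618119}{337 \cdot \frac{471}{2}} - \frac{2927865}{1246} = \frac{2618119}{\frac{158727}{2}} - \frac{2927865}{1246} = 2618119 \cdot \frac{2}{158727} - \frac{2927865}{1246} = \frac{5236238}{158727} - \frac{2927865}{1246} = - \frac{458206875307}{197773842}$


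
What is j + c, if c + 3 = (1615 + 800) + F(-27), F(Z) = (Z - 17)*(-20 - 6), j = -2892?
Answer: 664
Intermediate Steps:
F(Z) = 442 - 26*Z (F(Z) = (-17 + Z)*(-26) = 442 - 26*Z)
c = 3556 (c = -3 + ((1615 + 800) + (442 - 26*(-27))) = -3 + (2415 + (442 + 702)) = -3 + (2415 + 1144) = -3 + 3559 = 3556)
j + c = -2892 + 3556 = 664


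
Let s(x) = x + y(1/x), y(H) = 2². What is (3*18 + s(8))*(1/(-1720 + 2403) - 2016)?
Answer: -90877182/683 ≈ -1.3306e+5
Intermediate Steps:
y(H) = 4
s(x) = 4 + x (s(x) = x + 4 = 4 + x)
(3*18 + s(8))*(1/(-1720 + 2403) - 2016) = (3*18 + (4 + 8))*(1/(-1720 + 2403) - 2016) = (54 + 12)*(1/683 - 2016) = 66*(1/683 - 2016) = 66*(-1376927/683) = -90877182/683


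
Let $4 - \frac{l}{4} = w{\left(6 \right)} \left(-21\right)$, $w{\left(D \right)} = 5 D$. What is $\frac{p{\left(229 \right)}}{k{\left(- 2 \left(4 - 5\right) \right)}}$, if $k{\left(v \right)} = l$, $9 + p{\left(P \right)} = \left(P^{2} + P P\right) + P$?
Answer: $\frac{52551}{1268} \approx 41.444$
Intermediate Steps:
$p{\left(P \right)} = -9 + P + 2 P^{2}$ ($p{\left(P \right)} = -9 + \left(\left(P^{2} + P P\right) + P\right) = -9 + \left(\left(P^{2} + P^{2}\right) + P\right) = -9 + \left(2 P^{2} + P\right) = -9 + \left(P + 2 P^{2}\right) = -9 + P + 2 P^{2}$)
$l = 2536$ ($l = 16 - 4 \cdot 5 \cdot 6 \left(-21\right) = 16 - 4 \cdot 30 \left(-21\right) = 16 - -2520 = 16 + 2520 = 2536$)
$k{\left(v \right)} = 2536$
$\frac{p{\left(229 \right)}}{k{\left(- 2 \left(4 - 5\right) \right)}} = \frac{-9 + 229 + 2 \cdot 229^{2}}{2536} = \left(-9 + 229 + 2 \cdot 52441\right) \frac{1}{2536} = \left(-9 + 229 + 104882\right) \frac{1}{2536} = 105102 \cdot \frac{1}{2536} = \frac{52551}{1268}$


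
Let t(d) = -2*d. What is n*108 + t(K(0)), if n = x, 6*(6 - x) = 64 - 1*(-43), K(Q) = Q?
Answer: -1278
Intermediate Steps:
x = -71/6 (x = 6 - (64 - 1*(-43))/6 = 6 - (64 + 43)/6 = 6 - 1/6*107 = 6 - 107/6 = -71/6 ≈ -11.833)
n = -71/6 ≈ -11.833
n*108 + t(K(0)) = -71/6*108 - 2*0 = -1278 + 0 = -1278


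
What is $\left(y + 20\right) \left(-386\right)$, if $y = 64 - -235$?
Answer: $-123134$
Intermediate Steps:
$y = 299$ ($y = 64 + 235 = 299$)
$\left(y + 20\right) \left(-386\right) = \left(299 + 20\right) \left(-386\right) = 319 \left(-386\right) = -123134$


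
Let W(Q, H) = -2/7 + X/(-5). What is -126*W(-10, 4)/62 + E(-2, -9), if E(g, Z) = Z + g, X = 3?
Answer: -46/5 ≈ -9.2000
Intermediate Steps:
W(Q, H) = -31/35 (W(Q, H) = -2/7 + 3/(-5) = -2*⅐ + 3*(-⅕) = -2/7 - ⅗ = -31/35)
-126*W(-10, 4)/62 + E(-2, -9) = -(-558)/(5*62) + (-9 - 2) = -(-558)/(5*62) - 11 = -126*(-1/70) - 11 = 9/5 - 11 = -46/5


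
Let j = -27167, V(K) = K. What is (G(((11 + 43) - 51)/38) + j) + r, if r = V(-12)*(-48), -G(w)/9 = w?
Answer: -1010485/38 ≈ -26592.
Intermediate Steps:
G(w) = -9*w
r = 576 (r = -12*(-48) = 576)
(G(((11 + 43) - 51)/38) + j) + r = (-9*((11 + 43) - 51)/38 - 27167) + 576 = (-9*(54 - 51)/38 - 27167) + 576 = (-27/38 - 27167) + 576 = -1032373/38 + 576 = -1010485/38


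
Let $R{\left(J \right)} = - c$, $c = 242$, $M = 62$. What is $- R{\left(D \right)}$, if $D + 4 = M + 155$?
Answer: $242$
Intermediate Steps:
$D = 213$ ($D = -4 + \left(62 + 155\right) = -4 + 217 = 213$)
$R{\left(J \right)} = -242$ ($R{\left(J \right)} = \left(-1\right) 242 = -242$)
$- R{\left(D \right)} = \left(-1\right) \left(-242\right) = 242$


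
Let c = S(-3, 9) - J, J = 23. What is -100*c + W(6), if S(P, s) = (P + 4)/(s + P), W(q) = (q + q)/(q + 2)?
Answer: 13709/6 ≈ 2284.8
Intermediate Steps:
W(q) = 2*q/(2 + q) (W(q) = (2*q)/(2 + q) = 2*q/(2 + q))
S(P, s) = (4 + P)/(P + s)
c = -137/6 (c = (4 - 3)/(-3 + 9) - 1*23 = 1/6 - 23 = (⅙)*1 - 23 = ⅙ - 23 = -137/6 ≈ -22.833)
-100*c + W(6) = -100*(-137/6) + 2*6/(2 + 6) = 6850/3 + 2*6/8 = 6850/3 + 2*6*(⅛) = 6850/3 + 3/2 = 13709/6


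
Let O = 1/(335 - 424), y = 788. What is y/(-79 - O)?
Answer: -35066/3515 ≈ -9.9761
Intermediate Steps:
O = -1/89 (O = 1/(-89) = -1/89 ≈ -0.011236)
y/(-79 - O) = 788/(-79 - 1*(-1/89)) = 788/(-79 + 1/89) = 788/(-7030/89) = 788*(-89/7030) = -35066/3515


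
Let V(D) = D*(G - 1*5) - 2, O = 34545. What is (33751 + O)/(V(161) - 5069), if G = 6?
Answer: -34148/2455 ≈ -13.910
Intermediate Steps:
V(D) = -2 + D (V(D) = D*(6 - 1*5) - 2 = D*(6 - 5) - 2 = D*1 - 2 = D - 2 = -2 + D)
(33751 + O)/(V(161) - 5069) = (33751 + 34545)/((-2 + 161) - 5069) = 68296/(159 - 5069) = 68296/(-4910) = 68296*(-1/4910) = -34148/2455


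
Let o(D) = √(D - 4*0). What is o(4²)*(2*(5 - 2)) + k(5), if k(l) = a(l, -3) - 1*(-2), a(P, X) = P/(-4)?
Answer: 99/4 ≈ 24.750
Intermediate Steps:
a(P, X) = -P/4 (a(P, X) = P*(-¼) = -P/4)
o(D) = √D (o(D) = √(D + 0) = √D)
k(l) = 2 - l/4 (k(l) = -l/4 - 1*(-2) = -l/4 + 2 = 2 - l/4)
o(4²)*(2*(5 - 2)) + k(5) = √(4²)*(2*(5 - 2)) + (2 - ¼*5) = √16*(2*3) + (2 - 5/4) = 4*6 + ¾ = 24 + ¾ = 99/4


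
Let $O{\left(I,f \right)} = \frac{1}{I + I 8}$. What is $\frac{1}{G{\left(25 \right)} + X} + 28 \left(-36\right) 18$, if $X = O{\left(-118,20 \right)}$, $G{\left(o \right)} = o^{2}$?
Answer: $- \frac{12043060794}{663749} \approx -18144.0$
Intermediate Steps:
$O{\left(I,f \right)} = \frac{1}{9 I}$ ($O{\left(I,f \right)} = \frac{1}{I + 8 I} = \frac{1}{9 I}$)
$X = - \frac{1}{1062}$ ($X = \frac{1}{9 \left(-118\right)} = \frac{1}{9} \left(- \frac{1}{118}\right) = - \frac{1}{1062} \approx -0.00094162$)
$\frac{1}{G{\left(25 \right)} + X} + 28 \left(-36\right) 18 = \frac{1}{25^{2} - \frac{1}{1062}} + 28 \left(-36\right) 18 = \frac{1}{625 - \frac{1}{1062}} - 18144 = \frac{1}{\frac{663749}{1062}} - 18144 = \frac{1062}{663749} - 18144 = - \frac{12043060794}{663749}$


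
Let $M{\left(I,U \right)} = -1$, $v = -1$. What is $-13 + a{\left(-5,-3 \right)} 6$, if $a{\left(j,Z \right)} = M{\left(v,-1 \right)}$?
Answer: $-19$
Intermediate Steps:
$a{\left(j,Z \right)} = -1$
$-13 + a{\left(-5,-3 \right)} 6 = -13 - 6 = -19$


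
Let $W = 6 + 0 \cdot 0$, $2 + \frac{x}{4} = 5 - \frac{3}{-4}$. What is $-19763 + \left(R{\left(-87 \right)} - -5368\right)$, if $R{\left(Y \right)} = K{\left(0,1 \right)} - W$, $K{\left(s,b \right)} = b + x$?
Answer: $-14385$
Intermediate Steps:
$x = 15$ ($x = -8 + 4 \left(5 - \frac{3}{-4}\right) = -8 + 4 \left(5 - - \frac{3}{4}\right) = -8 + 4 \left(5 + \frac{3}{4}\right) = -8 + 4 \cdot \frac{23}{4} = -8 + 23 = 15$)
$K{\left(s,b \right)} = 15 + b$ ($K{\left(s,b \right)} = b + 15 = 15 + b$)
$W = 6$ ($W = 6 + 0 = 6$)
$R{\left(Y \right)} = 10$ ($R{\left(Y \right)} = \left(15 + 1\right) - 6 = 16 - 6 = 10$)
$-19763 + \left(R{\left(-87 \right)} - -5368\right) = -19763 + \left(10 - -5368\right) = -19763 + \left(10 + 5368\right) = -19763 + 5378 = -14385$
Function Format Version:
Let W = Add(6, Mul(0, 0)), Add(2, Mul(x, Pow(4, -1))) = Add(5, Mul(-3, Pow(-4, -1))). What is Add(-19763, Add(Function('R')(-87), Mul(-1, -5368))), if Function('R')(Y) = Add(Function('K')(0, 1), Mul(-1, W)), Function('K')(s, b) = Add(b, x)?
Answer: -14385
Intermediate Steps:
x = 15 (x = Add(-8, Mul(4, Add(5, Mul(-3, Pow(-4, -1))))) = Add(-8, Mul(4, Add(5, Mul(-3, Rational(-1, 4))))) = Add(-8, Mul(4, Add(5, Rational(3, 4)))) = Add(-8, Mul(4, Rational(23, 4))) = Add(-8, 23) = 15)
Function('K')(s, b) = Add(15, b) (Function('K')(s, b) = Add(b, 15) = Add(15, b))
W = 6 (W = Add(6, 0) = 6)
Function('R')(Y) = 10 (Function('R')(Y) = Add(Add(15, 1), Mul(-1, 6)) = Add(16, -6) = 10)
Add(-19763, Add(Function('R')(-87), Mul(-1, -5368))) = Add(-19763, Add(10, Mul(-1, -5368))) = Add(-19763, Add(10, 5368)) = Add(-19763, 5378) = -14385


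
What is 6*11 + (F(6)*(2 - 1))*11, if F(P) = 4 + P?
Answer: 176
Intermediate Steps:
6*11 + (F(6)*(2 - 1))*11 = 6*11 + ((4 + 6)*(2 - 1))*11 = 66 + (10*1)*11 = 66 + 10*11 = 66 + 110 = 176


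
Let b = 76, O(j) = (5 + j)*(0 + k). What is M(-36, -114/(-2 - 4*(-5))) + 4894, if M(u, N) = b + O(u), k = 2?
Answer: 4908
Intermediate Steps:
O(j) = 10 + 2*j (O(j) = (5 + j)*(0 + 2) = (5 + j)*2 = 10 + 2*j)
M(u, N) = 86 + 2*u (M(u, N) = 76 + (10 + 2*u) = 86 + 2*u)
M(-36, -114/(-2 - 4*(-5))) + 4894 = (86 + 2*(-36)) + 4894 = (86 - 72) + 4894 = 14 + 4894 = 4908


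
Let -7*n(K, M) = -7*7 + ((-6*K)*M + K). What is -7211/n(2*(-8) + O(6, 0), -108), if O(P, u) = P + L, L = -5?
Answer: -50477/9784 ≈ -5.1591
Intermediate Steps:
O(P, u) = -5 + P (O(P, u) = P - 5 = -5 + P)
n(K, M) = 7 - K/7 + 6*K*M/7 (n(K, M) = -(-7*7 + ((-6*K)*M + K))/7 = -(-49 + (-6*K*M + K))/7 = -(-49 + (K - 6*K*M))/7 = -(-49 + K - 6*K*M)/7 = 7 - K/7 + 6*K*M/7)
-7211/n(2*(-8) + O(6, 0), -108) = -7211/(7 - (2*(-8) + (-5 + 6))/7 + (6/7)*(2*(-8) + (-5 + 6))*(-108)) = -7211/(7 - (-16 + 1)/7 + (6/7)*(-16 + 1)*(-108)) = -7211/(7 - ⅐*(-15) + (6/7)*(-15)*(-108)) = -7211/(7 + 15/7 + 9720/7) = -7211/9784/7 = -7211*7/9784 = -50477/9784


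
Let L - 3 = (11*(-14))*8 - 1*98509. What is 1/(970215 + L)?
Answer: 1/870477 ≈ 1.1488e-6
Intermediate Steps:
L = -99738 (L = 3 + ((11*(-14))*8 - 1*98509) = 3 + (-154*8 - 98509) = 3 + (-1232 - 98509) = 3 - 99741 = -99738)
1/(970215 + L) = 1/(970215 - 99738) = 1/870477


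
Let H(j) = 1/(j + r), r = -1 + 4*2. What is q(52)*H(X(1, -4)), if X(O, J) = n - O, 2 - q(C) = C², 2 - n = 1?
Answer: -386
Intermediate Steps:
r = 7 (r = -1 + 8 = 7)
n = 1 (n = 2 - 1*1 = 2 - 1 = 1)
q(C) = 2 - C²
X(O, J) = 1 - O
H(j) = 1/(7 + j) (H(j) = 1/(j + 7) = 1/(7 + j))
q(52)*H(X(1, -4)) = (2 - 1*52²)/(7 + (1 - 1*1)) = (2 - 1*2704)/(7 + (1 - 1)) = (2 - 2704)/(7 + 0) = -2702/7 = -2702*⅐ = -386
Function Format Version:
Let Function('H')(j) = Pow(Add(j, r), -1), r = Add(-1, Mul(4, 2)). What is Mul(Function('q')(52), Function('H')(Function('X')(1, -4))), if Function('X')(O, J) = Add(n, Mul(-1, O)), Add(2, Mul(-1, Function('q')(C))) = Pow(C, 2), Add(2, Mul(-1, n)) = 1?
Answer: -386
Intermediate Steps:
r = 7 (r = Add(-1, 8) = 7)
n = 1 (n = Add(2, Mul(-1, 1)) = Add(2, -1) = 1)
Function('q')(C) = Add(2, Mul(-1, Pow(C, 2)))
Function('X')(O, J) = Add(1, Mul(-1, O))
Function('H')(j) = Pow(Add(7, j), -1) (Function('H')(j) = Pow(Add(j, 7), -1) = Pow(Add(7, j), -1))
Mul(Function('q')(52), Function('H')(Function('X')(1, -4))) = Mul(Add(2, Mul(-1, Pow(52, 2))), Pow(Add(7, Add(1, Mul(-1, 1))), -1)) = Mul(Add(2, Mul(-1, 2704)), Pow(Add(7, Add(1, -1)), -1)) = Mul(Add(2, -2704), Pow(Add(7, 0), -1)) = Mul(-2702, Pow(7, -1)) = Mul(-2702, Rational(1, 7)) = -386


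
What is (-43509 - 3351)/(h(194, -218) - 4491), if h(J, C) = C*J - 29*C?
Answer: 15620/13487 ≈ 1.1582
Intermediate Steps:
h(J, C) = -29*C + C*J
(-43509 - 3351)/(h(194, -218) - 4491) = (-43509 - 3351)/(-218*(-29 + 194) - 4491) = -46860/(-218*165 - 4491) = -46860/(-35970 - 4491) = -46860/(-40461) = -46860*(-1/40461) = 15620/13487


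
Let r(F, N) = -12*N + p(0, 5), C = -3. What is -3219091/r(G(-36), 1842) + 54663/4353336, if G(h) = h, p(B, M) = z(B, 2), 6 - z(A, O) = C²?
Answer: 1557221463613/10693244328 ≈ 145.63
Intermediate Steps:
z(A, O) = -3 (z(A, O) = 6 - 1*(-3)² = 6 - 1*9 = 6 - 9 = -3)
p(B, M) = -3
r(F, N) = -3 - 12*N (r(F, N) = -12*N - 3 = -3 - 12*N)
-3219091/r(G(-36), 1842) + 54663/4353336 = -3219091/(-3 - 12*1842) + 54663/4353336 = -3219091/(-3 - 22104) + 54663*(1/4353336) = -3219091/(-22107) + 18221/1451112 = -3219091*(-1/22107) + 18221/1451112 = 3219091/22107 + 18221/1451112 = 1557221463613/10693244328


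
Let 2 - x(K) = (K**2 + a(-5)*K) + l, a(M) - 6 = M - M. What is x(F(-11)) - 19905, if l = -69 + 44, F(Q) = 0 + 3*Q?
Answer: -20769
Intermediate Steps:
F(Q) = 3*Q
l = -25
a(M) = 6 (a(M) = 6 + (M - M) = 6 + 0 = 6)
x(K) = 27 - K**2 - 6*K (x(K) = 2 - ((K**2 + 6*K) - 25) = 2 - (-25 + K**2 + 6*K) = 2 + (25 - K**2 - 6*K) = 27 - K**2 - 6*K)
x(F(-11)) - 19905 = (27 - (3*(-11))**2 - 18*(-11)) - 19905 = (27 - 1*(-33)**2 - 6*(-33)) - 19905 = (27 - 1*1089 + 198) - 19905 = (27 - 1089 + 198) - 19905 = -864 - 19905 = -20769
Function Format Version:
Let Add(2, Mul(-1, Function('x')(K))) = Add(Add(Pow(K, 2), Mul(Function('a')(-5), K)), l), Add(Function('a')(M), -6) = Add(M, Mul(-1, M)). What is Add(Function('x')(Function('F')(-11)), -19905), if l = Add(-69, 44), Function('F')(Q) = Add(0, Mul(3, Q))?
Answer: -20769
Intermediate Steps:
Function('F')(Q) = Mul(3, Q)
l = -25
Function('a')(M) = 6 (Function('a')(M) = Add(6, Add(M, Mul(-1, M))) = Add(6, 0) = 6)
Function('x')(K) = Add(27, Mul(-1, Pow(K, 2)), Mul(-6, K)) (Function('x')(K) = Add(2, Mul(-1, Add(Add(Pow(K, 2), Mul(6, K)), -25))) = Add(2, Mul(-1, Add(-25, Pow(K, 2), Mul(6, K)))) = Add(2, Add(25, Mul(-1, Pow(K, 2)), Mul(-6, K))) = Add(27, Mul(-1, Pow(K, 2)), Mul(-6, K)))
Add(Function('x')(Function('F')(-11)), -19905) = Add(Add(27, Mul(-1, Pow(Mul(3, -11), 2)), Mul(-6, Mul(3, -11))), -19905) = Add(Add(27, Mul(-1, Pow(-33, 2)), Mul(-6, -33)), -19905) = Add(Add(27, Mul(-1, 1089), 198), -19905) = Add(Add(27, -1089, 198), -19905) = Add(-864, -19905) = -20769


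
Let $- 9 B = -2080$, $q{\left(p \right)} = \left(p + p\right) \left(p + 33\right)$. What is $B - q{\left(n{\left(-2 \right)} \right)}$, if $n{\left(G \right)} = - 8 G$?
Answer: $- \frac{12032}{9} \approx -1336.9$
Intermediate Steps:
$q{\left(p \right)} = 2 p \left(33 + p\right)$
$B = \frac{2080}{9}$ ($B = \left(- \frac{1}{9}\right) \left(-2080\right) = \frac{2080}{9} \approx 231.11$)
$B - q{\left(n{\left(-2 \right)} \right)} = \frac{2080}{9} - 2 \left(\left(-8\right) \left(-2\right)\right) \left(33 - -16\right) = \frac{2080}{9} - 2 \cdot 16 \left(33 + 16\right) = \frac{2080}{9} - 2 \cdot 16 \cdot 49 = \frac{2080}{9} - 1568 = - \frac{12032}{9}$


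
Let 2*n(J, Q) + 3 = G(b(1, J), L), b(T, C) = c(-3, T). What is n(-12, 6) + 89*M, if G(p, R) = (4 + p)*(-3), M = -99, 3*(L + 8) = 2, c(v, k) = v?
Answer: -8814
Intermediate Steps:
b(T, C) = -3
L = -22/3 (L = -8 + (⅓)*2 = -8 + ⅔ = -22/3 ≈ -7.3333)
G(p, R) = -12 - 3*p
n(J, Q) = -3 (n(J, Q) = -3/2 + (-12 - 3*(-3))/2 = -3/2 + (-12 + 9)/2 = -3/2 + (½)*(-3) = -3/2 - 3/2 = -3)
n(-12, 6) + 89*M = -3 + 89*(-99) = -3 - 8811 = -8814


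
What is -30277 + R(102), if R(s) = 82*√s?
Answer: -30277 + 82*√102 ≈ -29449.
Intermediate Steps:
-30277 + R(102) = -30277 + 82*√102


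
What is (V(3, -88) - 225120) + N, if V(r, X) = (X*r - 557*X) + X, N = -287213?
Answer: -463669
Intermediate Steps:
V(r, X) = -556*X + X*r (V(r, X) = (-557*X + X*r) + X = -556*X + X*r)
(V(3, -88) - 225120) + N = (-88*(-556 + 3) - 225120) - 287213 = (-88*(-553) - 225120) - 287213 = (48664 - 225120) - 287213 = -176456 - 287213 = -463669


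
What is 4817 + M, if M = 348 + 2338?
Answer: 7503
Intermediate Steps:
M = 2686
4817 + M = 4817 + 2686 = 7503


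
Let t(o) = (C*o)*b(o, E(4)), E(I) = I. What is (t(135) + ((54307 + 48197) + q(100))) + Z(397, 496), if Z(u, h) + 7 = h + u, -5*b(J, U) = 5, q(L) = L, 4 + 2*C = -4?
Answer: 104030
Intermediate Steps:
C = -4 (C = -2 + (½)*(-4) = -2 - 2 = -4)
b(J, U) = -1 (b(J, U) = -⅕*5 = -1)
Z(u, h) = -7 + h + u (Z(u, h) = -7 + (h + u) = -7 + h + u)
t(o) = 4*o (t(o) = -4*o*(-1) = 4*o)
(t(135) + ((54307 + 48197) + q(100))) + Z(397, 496) = (4*135 + ((54307 + 48197) + 100)) + (-7 + 496 + 397) = (540 + (102504 + 100)) + 886 = (540 + 102604) + 886 = 103144 + 886 = 104030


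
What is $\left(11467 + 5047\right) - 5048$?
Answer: $11466$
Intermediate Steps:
$\left(11467 + 5047\right) - 5048 = 16514 - 5048 = 11466$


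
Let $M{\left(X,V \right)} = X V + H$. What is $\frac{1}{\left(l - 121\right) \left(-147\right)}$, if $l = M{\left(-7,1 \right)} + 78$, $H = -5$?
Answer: $\frac{1}{8085} \approx 0.00012369$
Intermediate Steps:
$M{\left(X,V \right)} = -5 + V X$ ($M{\left(X,V \right)} = X V - 5 = V X - 5 = -5 + V X$)
$l = 66$ ($l = \left(-5 + 1 \left(-7\right)\right) + 78 = \left(-5 - 7\right) + 78 = -12 + 78 = 66$)
$\frac{1}{\left(l - 121\right) \left(-147\right)} = \frac{1}{\left(66 - 121\right) \left(-147\right)} = \frac{1}{\left(-55\right) \left(-147\right)} = \frac{1}{8085}$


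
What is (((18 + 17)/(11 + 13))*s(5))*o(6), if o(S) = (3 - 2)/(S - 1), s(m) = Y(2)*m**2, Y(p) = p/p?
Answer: 175/24 ≈ 7.2917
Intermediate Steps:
Y(p) = 1
s(m) = m**2 (s(m) = 1*m**2 = m**2)
o(S) = 1/(-1 + S)
(((18 + 17)/(11 + 13))*s(5))*o(6) = (((18 + 17)/(11 + 13))*5**2)/(-1 + 6) = ((35/24)*25)/5 = ((35*(1/24))*25)*(1/5) = ((35/24)*25)*(1/5) = (875/24)*(1/5) = 175/24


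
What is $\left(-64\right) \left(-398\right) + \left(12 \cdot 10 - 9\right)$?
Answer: $25583$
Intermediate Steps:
$\left(-64\right) \left(-398\right) + \left(12 \cdot 10 - 9\right) = 25472 + \left(120 - 9\right) = 25472 + 111 = 25583$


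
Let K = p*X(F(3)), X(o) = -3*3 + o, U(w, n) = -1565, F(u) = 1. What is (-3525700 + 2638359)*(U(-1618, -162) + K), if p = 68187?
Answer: 485429654801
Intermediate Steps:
X(o) = -9 + o
K = -545496 (K = 68187*(-9 + 1) = 68187*(-8) = -545496)
(-3525700 + 2638359)*(U(-1618, -162) + K) = (-3525700 + 2638359)*(-1565 - 545496) = -887341*(-547061) = 485429654801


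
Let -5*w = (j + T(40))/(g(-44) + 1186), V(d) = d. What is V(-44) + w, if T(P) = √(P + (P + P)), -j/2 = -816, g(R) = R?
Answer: -126436/2855 - √30/2855 ≈ -44.288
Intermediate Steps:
j = 1632 (j = -2*(-816) = 1632)
T(P) = √3*√P (T(P) = √(P + 2*P) = √(3*P) = √3*√P)
w = -816/2855 - √30/2855 (w = -(1632 + √3*√40)/(5*(-44 + 1186)) = -(1632 + √3*(2*√10))/(5*1142) = -(1632 + 2*√30)/(5*1142) = -(816/571 + √30/571)/5 = -816/2855 - √30/2855 ≈ -0.28773)
V(-44) + w = -44 + (-816/2855 - √30/2855) = -126436/2855 - √30/2855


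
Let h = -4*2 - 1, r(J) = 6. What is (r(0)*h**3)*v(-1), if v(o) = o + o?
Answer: 8748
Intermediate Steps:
v(o) = 2*o
h = -9 (h = -8 - 1 = -9)
(r(0)*h**3)*v(-1) = (6*(-9)**3)*(2*(-1)) = (6*(-729))*(-2) = -4374*(-2) = 8748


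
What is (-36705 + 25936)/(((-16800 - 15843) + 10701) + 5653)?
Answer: 10769/16289 ≈ 0.66112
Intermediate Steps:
(-36705 + 25936)/(((-16800 - 15843) + 10701) + 5653) = -10769/((-32643 + 10701) + 5653) = -10769/(-21942 + 5653) = -10769/(-16289) = -10769*(-1/16289) = 10769/16289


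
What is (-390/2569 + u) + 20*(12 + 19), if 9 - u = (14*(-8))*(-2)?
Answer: 1040055/2569 ≈ 404.85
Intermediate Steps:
u = -215 (u = 9 - 14*(-8)*(-2) = 9 - (-112)*(-2) = 9 - 1*224 = 9 - 224 = -215)
(-390/2569 + u) + 20*(12 + 19) = (-390/2569 - 215) + 20*(12 + 19) = (-390*1/2569 - 215) + 20*31 = (-390/2569 - 215) + 620 = -552725/2569 + 620 = 1040055/2569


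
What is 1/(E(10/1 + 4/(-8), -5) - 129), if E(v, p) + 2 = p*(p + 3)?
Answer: -1/121 ≈ -0.0082645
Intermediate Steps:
E(v, p) = -2 + p*(3 + p) (E(v, p) = -2 + p*(p + 3) = -2 + p*(3 + p))
1/(E(10/1 + 4/(-8), -5) - 129) = 1/((-2 + (-5)² + 3*(-5)) - 129) = 1/((-2 + 25 - 15) - 129) = 1/(8 - 129) = 1/(-121) = -1/121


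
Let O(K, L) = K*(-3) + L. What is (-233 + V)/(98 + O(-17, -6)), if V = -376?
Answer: -609/143 ≈ -4.2587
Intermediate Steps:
O(K, L) = L - 3*K (O(K, L) = -3*K + L = L - 3*K)
(-233 + V)/(98 + O(-17, -6)) = (-233 - 376)/(98 + (-6 - 3*(-17))) = -609/(98 + (-6 + 51)) = -609/(98 + 45) = -609/143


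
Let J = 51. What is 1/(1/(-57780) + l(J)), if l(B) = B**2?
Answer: 57780/150285779 ≈ 0.00038447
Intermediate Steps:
1/(1/(-57780) + l(J)) = 1/(1/(-57780) + 51**2) = 1/(-1/57780 + 2601) = 1/(150285779/57780) = 57780/150285779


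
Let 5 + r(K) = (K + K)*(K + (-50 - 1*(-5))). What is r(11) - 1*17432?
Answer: -18185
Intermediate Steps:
r(K) = -5 + 2*K*(-45 + K) (r(K) = -5 + (K + K)*(K + (-50 - 1*(-5))) = -5 + (2*K)*(K + (-50 + 5)) = -5 + (2*K)*(K - 45) = -5 + (2*K)*(-45 + K) = -5 + 2*K*(-45 + K))
r(11) - 1*17432 = (-5 - 90*11 + 2*11²) - 1*17432 = (-5 - 990 + 2*121) - 17432 = (-5 - 990 + 242) - 17432 = -753 - 17432 = -18185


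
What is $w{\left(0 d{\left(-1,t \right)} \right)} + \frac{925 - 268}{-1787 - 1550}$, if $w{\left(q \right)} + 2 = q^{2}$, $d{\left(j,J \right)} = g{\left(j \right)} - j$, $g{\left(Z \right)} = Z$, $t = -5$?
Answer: $- \frac{7331}{3337} \approx -2.1969$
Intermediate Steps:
$d{\left(j,J \right)} = 0$ ($d{\left(j,J \right)} = j - j = 0$)
$w{\left(q \right)} = -2 + q^{2}$
$w{\left(0 d{\left(-1,t \right)} \right)} + \frac{925 - 268}{-1787 - 1550} = \left(-2 + \left(0 \cdot 0\right)^{2}\right) + \frac{925 - 268}{-1787 - 1550} = \left(-2 + 0^{2}\right) + \frac{925 + \left(-540 + 272\right)}{-3337} = \left(-2 + 0\right) + \left(925 - 268\right) \left(- \frac{1}{3337}\right) = -2 + 657 \left(- \frac{1}{3337}\right) = -2 - \frac{657}{3337} = - \frac{7331}{3337}$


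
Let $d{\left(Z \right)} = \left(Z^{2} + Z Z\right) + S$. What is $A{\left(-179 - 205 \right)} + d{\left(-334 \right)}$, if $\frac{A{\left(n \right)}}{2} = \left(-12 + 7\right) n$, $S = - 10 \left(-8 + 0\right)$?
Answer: $227032$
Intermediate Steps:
$S = 80$ ($S = \left(-10\right) \left(-8\right) = 80$)
$A{\left(n \right)} = - 10 n$ ($A{\left(n \right)} = 2 \left(-12 + 7\right) n = 2 \left(- 5 n\right) = - 10 n$)
$d{\left(Z \right)} = 80 + 2 Z^{2}$ ($d{\left(Z \right)} = \left(Z^{2} + Z Z\right) + 80 = \left(Z^{2} + Z^{2}\right) + 80 = 2 Z^{2} + 80 = 80 + 2 Z^{2}$)
$A{\left(-179 - 205 \right)} + d{\left(-334 \right)} = - 10 \left(-179 - 205\right) + \left(80 + 2 \left(-334\right)^{2}\right) = - 10 \left(-179 - 205\right) + \left(80 + 2 \cdot 111556\right) = \left(-10\right) \left(-384\right) + \left(80 + 223112\right) = 3840 + 223192 = 227032$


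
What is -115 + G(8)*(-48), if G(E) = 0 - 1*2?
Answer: -19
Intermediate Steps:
G(E) = -2 (G(E) = 0 - 2 = -2)
-115 + G(8)*(-48) = -115 - 2*(-48) = -115 + 96 = -19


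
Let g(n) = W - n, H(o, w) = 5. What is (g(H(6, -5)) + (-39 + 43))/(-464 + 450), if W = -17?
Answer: 9/7 ≈ 1.2857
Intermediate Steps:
g(n) = -17 - n
(g(H(6, -5)) + (-39 + 43))/(-464 + 450) = ((-17 - 1*5) + (-39 + 43))/(-464 + 450) = ((-17 - 5) + 4)/(-14) = (-22 + 4)*(-1/14) = -18*(-1/14) = 9/7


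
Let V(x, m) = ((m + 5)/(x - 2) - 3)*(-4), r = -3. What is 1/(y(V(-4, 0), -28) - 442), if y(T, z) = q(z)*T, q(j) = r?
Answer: -1/488 ≈ -0.0020492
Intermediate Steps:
V(x, m) = 12 - 4*(5 + m)/(-2 + x) (V(x, m) = ((5 + m)/(-2 + x) - 3)*(-4) = (-3 + (5 + m)/(-2 + x))*(-4) = 12 - 4*(5 + m)/(-2 + x))
q(j) = -3
y(T, z) = -3*T
1/(y(V(-4, 0), -28) - 442) = 1/(-12*(-11 - 1*0 + 3*(-4))/(-2 - 4) - 442) = 1/(-12*(-11 + 0 - 12)/(-6) - 442) = 1/(-12*(-1)*(-23)/6 - 442) = 1/(-3*46/3 - 442) = 1/(-46 - 442) = 1/(-488) = -1/488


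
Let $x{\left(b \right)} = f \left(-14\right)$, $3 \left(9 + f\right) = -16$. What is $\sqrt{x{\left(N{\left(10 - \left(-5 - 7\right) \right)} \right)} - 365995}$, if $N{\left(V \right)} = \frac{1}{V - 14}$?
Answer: $\frac{i \sqrt{3292149}}{3} \approx 604.81 i$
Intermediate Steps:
$f = - \frac{43}{3}$ ($f = -9 + \frac{1}{3} \left(-16\right) = -9 - \frac{16}{3} = - \frac{43}{3} \approx -14.333$)
$N{\left(V \right)} = \frac{1}{-14 + V}$
$x{\left(b \right)} = \frac{602}{3}$ ($x{\left(b \right)} = \left(- \frac{43}{3}\right) \left(-14\right) = \frac{602}{3}$)
$\sqrt{x{\left(N{\left(10 - \left(-5 - 7\right) \right)} \right)} - 365995} = \sqrt{\frac{602}{3} - 365995} = \sqrt{- \frac{1097383}{3}} = \frac{i \sqrt{3292149}}{3}$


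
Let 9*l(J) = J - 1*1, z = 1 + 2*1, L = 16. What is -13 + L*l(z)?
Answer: -85/9 ≈ -9.4444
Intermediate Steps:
z = 3 (z = 1 + 2 = 3)
l(J) = -⅑ + J/9 (l(J) = (J - 1*1)/9 = (J - 1)/9 = (-1 + J)/9 = -⅑ + J/9)
-13 + L*l(z) = -13 + 16*(-⅑ + (⅑)*3) = -13 + 16*(-⅑ + ⅓) = -13 + 16*(2/9) = -13 + 32/9 = -85/9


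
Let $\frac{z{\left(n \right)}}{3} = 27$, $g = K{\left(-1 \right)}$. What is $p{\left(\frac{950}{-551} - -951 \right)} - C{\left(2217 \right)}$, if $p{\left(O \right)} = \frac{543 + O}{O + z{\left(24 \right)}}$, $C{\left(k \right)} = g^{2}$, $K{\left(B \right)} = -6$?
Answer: $- \frac{516166}{14939} \approx -34.552$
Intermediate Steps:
$g = -6$
$z{\left(n \right)} = 81$ ($z{\left(n \right)} = 3 \cdot 27 = 81$)
$C{\left(k \right)} = 36$ ($C{\left(k \right)} = \left(-6\right)^{2} = 36$)
$p{\left(O \right)} = \frac{543 + O}{81 + O}$ ($p{\left(O \right)} = \frac{543 + O}{O + 81} = \frac{543 + O}{81 + O}$)
$p{\left(\frac{950}{-551} - -951 \right)} - C{\left(2217 \right)} = \frac{543 + \left(\frac{950}{-551} - -951\right)}{81 + \left(\frac{950}{-551} - -951\right)} - 36 = \frac{543 + \left(950 \left(- \frac{1}{551}\right) + 951\right)}{81 + \left(950 \left(- \frac{1}{551}\right) + 951\right)} - 36 = \frac{543 + \left(- \frac{50}{29} + 951\right)}{81 + \left(- \frac{50}{29} + 951\right)} - 36 = \frac{543 + \frac{27529}{29}}{81 + \frac{27529}{29}} - 36 = \frac{1}{\frac{29878}{29}} \cdot \frac{43276}{29} - 36 = \frac{29}{29878} \cdot \frac{43276}{29} - 36 = \frac{21638}{14939} - 36 = - \frac{516166}{14939}$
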